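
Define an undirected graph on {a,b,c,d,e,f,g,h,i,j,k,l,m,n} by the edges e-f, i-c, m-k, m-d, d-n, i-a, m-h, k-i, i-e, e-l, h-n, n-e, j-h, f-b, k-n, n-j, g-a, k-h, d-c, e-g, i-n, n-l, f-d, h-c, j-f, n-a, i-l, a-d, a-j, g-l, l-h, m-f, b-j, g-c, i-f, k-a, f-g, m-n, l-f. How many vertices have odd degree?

Degrees: a:6, b:2, c:4, d:5, e:5, f:8, g:5, h:6, i:7, j:5, k:5, l:6, m:5, n:9
Odd-degree vertices: d, e, g, i, j, k, m, n.

8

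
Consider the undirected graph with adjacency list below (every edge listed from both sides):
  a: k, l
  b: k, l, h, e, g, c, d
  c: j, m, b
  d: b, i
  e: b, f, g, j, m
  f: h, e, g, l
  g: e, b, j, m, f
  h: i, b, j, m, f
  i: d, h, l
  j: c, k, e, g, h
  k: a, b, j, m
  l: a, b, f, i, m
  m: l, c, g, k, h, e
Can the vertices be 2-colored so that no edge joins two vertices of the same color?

The cycle e-g-m-e has length 3, which is odd, so the graph is not bipartite.

No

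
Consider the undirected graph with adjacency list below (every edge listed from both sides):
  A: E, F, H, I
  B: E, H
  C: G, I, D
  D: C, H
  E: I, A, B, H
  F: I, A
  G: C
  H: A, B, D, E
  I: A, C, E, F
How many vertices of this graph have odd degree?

2

Degrees: A:4, B:2, C:3, D:2, E:4, F:2, G:1, H:4, I:4
Odd-degree vertices: C, G.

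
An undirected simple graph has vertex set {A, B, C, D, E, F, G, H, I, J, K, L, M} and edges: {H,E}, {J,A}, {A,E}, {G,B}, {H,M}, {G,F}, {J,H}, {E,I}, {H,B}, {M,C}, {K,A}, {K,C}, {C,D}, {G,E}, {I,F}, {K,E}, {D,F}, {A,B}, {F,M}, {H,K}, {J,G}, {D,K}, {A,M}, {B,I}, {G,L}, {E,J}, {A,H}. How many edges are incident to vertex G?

Neighbors of G: B, E, F, J, L.

5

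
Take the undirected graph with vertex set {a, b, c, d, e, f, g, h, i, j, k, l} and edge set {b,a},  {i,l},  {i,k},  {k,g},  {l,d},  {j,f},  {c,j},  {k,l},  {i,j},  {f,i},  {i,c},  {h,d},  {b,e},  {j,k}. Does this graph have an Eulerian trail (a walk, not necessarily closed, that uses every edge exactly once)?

Degrees: a:1, b:2, c:2, d:2, e:1, f:2, g:1, h:1, i:5, j:4, k:4, l:3
Odd-degree vertices: a, e, g, h, i, l (6 total).
With 6 odd-degree vertices (more than two), no single trail can use every edge.

No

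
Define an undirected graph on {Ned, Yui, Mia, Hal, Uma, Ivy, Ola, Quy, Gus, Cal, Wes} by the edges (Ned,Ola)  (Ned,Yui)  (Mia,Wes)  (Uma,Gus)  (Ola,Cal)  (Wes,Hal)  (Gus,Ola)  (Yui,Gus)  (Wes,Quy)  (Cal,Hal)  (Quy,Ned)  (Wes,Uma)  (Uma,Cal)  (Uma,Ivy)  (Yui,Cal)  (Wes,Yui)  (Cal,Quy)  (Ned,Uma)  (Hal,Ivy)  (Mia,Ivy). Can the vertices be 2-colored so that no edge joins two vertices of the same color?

Yes

Color {Yui, Mia, Hal, Uma, Ola, Quy} black and {Ned, Ivy, Gus, Cal, Wes} white. No edge joins two same-colored vertices, so the graph is bipartite.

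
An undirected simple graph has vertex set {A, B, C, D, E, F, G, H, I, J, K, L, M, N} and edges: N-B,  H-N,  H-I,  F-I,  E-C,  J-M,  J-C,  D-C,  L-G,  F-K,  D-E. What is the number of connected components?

4

Component: {A}
Component: {G, L}
Component: {C, D, E, J, M}
Component: {B, F, H, I, K, N}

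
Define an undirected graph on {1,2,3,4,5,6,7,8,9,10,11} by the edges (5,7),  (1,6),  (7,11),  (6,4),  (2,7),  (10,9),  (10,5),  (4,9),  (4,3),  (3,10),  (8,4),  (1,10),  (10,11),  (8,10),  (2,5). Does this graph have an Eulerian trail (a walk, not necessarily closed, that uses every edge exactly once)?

Degrees: 1:2, 2:2, 3:2, 4:4, 5:3, 6:2, 7:3, 8:2, 9:2, 10:6, 11:2
Odd-degree vertices: 5, 7 (2 total).
With 2 odd-degree vertices and all edges in one connected piece, an Eulerian trail exists (from 5 to 7).

Yes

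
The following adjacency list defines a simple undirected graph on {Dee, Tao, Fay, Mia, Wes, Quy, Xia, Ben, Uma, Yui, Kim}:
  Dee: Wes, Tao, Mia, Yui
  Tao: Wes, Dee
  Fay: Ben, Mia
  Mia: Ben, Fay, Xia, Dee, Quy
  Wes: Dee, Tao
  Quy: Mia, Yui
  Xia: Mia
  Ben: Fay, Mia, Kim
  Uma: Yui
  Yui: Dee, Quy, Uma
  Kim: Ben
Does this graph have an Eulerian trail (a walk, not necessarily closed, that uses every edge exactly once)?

No

Degrees: Dee:4, Tao:2, Fay:2, Mia:5, Wes:2, Quy:2, Xia:1, Ben:3, Uma:1, Yui:3, Kim:1
Odd-degree vertices: Mia, Xia, Ben, Uma, Yui, Kim (6 total).
With 6 odd-degree vertices (more than two), no single trail can use every edge.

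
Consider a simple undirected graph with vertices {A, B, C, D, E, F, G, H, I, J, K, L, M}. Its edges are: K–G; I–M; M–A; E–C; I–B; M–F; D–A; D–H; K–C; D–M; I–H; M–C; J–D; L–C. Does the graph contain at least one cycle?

The graph has 13 vertices, 14 edges, and 1 connected component.
One cycle is D-M-I-H-D.

Yes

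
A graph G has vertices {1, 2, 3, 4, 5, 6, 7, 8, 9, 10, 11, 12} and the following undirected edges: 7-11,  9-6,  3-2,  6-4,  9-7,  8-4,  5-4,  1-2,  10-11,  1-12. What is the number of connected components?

2

Component: {1, 2, 3, 12}
Component: {4, 5, 6, 7, 8, 9, 10, 11}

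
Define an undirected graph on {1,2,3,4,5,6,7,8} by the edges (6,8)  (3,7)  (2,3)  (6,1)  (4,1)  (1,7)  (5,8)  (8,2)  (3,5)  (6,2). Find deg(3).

Neighbors of 3: 2, 5, 7.

3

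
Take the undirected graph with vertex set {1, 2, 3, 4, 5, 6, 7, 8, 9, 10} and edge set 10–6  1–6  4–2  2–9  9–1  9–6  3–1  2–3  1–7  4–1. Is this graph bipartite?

The cycle 9-1-6-9 has length 3, which is odd, so the graph is not bipartite.

No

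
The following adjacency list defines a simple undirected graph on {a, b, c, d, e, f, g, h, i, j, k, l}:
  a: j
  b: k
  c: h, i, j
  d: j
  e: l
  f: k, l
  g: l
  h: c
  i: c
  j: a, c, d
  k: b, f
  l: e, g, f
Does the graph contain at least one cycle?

No

The graph has 12 vertices, 10 edges, and 2 connected components.
Since 10 = 12 - 2, the graph is a forest and contains no cycle.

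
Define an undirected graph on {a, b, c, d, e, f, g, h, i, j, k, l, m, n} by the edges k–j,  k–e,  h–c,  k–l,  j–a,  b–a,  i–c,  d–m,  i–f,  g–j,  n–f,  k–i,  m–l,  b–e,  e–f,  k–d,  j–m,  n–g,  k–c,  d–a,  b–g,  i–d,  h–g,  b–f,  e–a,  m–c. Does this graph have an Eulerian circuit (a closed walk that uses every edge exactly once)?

Yes

Degrees: a:4, b:4, c:4, d:4, e:4, f:4, g:4, h:2, i:4, j:4, k:6, l:2, m:4, n:2
Every vertex has even degree and the edges form a single connected piece, so an Eulerian circuit exists.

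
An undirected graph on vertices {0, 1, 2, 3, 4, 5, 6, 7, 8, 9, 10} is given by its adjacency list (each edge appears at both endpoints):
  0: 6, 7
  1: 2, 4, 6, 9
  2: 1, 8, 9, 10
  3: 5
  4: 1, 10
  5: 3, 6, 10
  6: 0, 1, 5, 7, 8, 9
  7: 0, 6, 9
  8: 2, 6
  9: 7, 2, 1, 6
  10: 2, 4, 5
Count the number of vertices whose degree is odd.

4

Degrees: 0:2, 1:4, 2:4, 3:1, 4:2, 5:3, 6:6, 7:3, 8:2, 9:4, 10:3
Odd-degree vertices: 3, 5, 7, 10.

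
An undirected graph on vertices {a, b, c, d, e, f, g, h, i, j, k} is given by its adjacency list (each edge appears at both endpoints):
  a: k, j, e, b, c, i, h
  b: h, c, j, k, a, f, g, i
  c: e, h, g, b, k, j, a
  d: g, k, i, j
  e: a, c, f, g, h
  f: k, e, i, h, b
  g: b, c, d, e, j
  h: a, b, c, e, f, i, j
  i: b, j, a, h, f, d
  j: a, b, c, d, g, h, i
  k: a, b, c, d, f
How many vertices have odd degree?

8

Degrees: a:7, b:8, c:7, d:4, e:5, f:5, g:5, h:7, i:6, j:7, k:5
Odd-degree vertices: a, c, e, f, g, h, j, k.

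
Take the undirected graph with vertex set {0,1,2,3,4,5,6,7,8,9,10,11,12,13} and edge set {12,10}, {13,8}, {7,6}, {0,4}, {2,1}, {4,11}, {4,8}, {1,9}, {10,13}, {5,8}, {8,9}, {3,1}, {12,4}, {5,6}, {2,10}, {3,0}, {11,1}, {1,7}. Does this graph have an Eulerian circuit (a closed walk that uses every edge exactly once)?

Degrees: 0:2, 1:5, 2:2, 3:2, 4:4, 5:2, 6:2, 7:2, 8:4, 9:2, 10:3, 11:2, 12:2, 13:2
Vertices with odd degree: 1, 10. An Eulerian circuit requires all degrees even.

No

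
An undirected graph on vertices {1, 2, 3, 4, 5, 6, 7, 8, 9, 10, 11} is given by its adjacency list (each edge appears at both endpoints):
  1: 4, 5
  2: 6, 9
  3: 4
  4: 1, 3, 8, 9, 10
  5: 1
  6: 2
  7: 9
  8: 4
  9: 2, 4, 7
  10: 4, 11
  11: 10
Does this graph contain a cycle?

No

The graph has 11 vertices, 10 edges, and 1 connected component.
A forest on 11 vertices with 1 component has exactly 10 edges, which matches — so no cycle.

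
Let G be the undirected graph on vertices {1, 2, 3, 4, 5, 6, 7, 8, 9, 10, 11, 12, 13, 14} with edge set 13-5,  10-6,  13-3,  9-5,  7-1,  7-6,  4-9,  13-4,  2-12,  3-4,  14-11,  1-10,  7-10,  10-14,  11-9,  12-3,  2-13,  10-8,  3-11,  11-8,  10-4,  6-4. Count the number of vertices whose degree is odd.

4

Degrees: 1:2, 2:2, 3:4, 4:5, 5:2, 6:3, 7:3, 8:2, 9:3, 10:6, 11:4, 12:2, 13:4, 14:2
Odd-degree vertices: 4, 6, 7, 9.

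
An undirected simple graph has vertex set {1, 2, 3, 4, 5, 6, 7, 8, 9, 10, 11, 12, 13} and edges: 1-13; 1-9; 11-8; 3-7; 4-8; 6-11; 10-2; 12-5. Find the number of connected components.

5

Component: {2, 10}
Component: {3, 7}
Component: {5, 12}
Component: {1, 9, 13}
Component: {4, 6, 8, 11}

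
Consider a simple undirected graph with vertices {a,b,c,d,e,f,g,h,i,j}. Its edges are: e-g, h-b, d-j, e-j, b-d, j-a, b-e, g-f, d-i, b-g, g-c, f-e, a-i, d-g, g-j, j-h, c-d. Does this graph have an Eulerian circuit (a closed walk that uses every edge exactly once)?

Degrees: a:2, b:4, c:2, d:5, e:4, f:2, g:6, h:2, i:2, j:5
d, j have odd degree; an Eulerian circuit needs every degree to be even, so none exists.

No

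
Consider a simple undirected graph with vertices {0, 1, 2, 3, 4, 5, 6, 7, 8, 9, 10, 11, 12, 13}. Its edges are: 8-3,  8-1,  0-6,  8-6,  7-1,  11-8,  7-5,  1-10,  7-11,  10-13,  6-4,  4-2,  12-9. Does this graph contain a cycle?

The graph has 14 vertices, 13 edges, and 2 connected components.
Since 13 > 14 - 2, a cycle must exist; for instance 8-11-7-1-8.

Yes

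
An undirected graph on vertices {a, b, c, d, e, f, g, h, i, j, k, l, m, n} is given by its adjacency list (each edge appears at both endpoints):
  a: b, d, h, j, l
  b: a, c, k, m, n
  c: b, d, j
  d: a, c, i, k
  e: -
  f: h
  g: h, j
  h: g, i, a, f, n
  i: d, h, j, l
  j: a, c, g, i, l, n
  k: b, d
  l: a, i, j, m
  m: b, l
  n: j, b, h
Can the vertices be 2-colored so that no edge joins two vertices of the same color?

The cycle j-l-a-j has length 3, which is odd, so the graph is not bipartite.

No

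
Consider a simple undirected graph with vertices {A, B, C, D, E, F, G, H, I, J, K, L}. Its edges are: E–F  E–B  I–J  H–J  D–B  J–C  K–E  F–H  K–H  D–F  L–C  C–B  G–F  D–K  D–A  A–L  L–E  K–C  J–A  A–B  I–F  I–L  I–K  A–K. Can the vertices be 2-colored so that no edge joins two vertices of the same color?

No

The cycle K-D-A-K has length 3, which is odd, so the graph is not bipartite.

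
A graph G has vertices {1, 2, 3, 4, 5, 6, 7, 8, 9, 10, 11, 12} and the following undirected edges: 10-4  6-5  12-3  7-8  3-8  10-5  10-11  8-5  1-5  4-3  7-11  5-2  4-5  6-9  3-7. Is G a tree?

No

|V| = 12, |E| = 15.
Connected but with 15 > 11 edges, so it has a cycle and is not a tree.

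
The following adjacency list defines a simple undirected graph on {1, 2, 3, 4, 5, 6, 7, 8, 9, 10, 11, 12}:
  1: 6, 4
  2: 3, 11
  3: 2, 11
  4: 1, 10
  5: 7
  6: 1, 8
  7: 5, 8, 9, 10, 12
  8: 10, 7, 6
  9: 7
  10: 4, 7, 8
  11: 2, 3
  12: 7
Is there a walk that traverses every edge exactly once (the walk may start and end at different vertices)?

No

Degrees: 1:2, 2:2, 3:2, 4:2, 5:1, 6:2, 7:5, 8:3, 9:1, 10:3, 11:2, 12:1
Odd-degree vertices: 5, 7, 8, 9, 10, 12 (6 total).
An Eulerian trail requires 0 or 2 odd-degree vertices; here there are 6.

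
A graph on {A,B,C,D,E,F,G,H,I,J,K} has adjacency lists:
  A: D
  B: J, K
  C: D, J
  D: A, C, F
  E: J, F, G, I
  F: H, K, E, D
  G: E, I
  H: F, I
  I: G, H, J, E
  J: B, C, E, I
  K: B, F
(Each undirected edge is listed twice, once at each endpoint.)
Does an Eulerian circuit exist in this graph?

Degrees: A:1, B:2, C:2, D:3, E:4, F:4, G:2, H:2, I:4, J:4, K:2
Vertices with odd degree: A, D. An Eulerian circuit requires all degrees even.

No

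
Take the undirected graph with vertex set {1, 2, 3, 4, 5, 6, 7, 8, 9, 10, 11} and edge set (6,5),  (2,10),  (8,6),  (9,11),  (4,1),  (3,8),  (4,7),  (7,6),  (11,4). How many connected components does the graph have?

2

Component: {2, 10}
Component: {1, 3, 4, 5, 6, 7, 8, 9, 11}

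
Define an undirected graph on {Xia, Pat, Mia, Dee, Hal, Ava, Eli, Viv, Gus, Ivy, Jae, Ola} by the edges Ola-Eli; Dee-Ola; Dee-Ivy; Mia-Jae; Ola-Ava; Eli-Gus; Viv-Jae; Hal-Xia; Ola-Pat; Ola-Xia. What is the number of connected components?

2

Component: {Mia, Viv, Jae}
Component: {Xia, Pat, Dee, Hal, Ava, Eli, Gus, Ivy, Ola}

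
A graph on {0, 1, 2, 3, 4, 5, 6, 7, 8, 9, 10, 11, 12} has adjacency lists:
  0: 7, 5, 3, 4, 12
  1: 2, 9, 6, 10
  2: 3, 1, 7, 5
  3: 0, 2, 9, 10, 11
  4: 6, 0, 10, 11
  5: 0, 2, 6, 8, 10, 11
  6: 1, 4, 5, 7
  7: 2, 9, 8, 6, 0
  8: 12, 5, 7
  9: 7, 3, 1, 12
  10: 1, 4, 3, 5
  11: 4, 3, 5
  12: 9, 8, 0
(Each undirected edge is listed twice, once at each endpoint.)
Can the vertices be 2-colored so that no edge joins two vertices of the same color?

Yes

Partition the vertices as {1, 3, 4, 5, 7, 12} vs {0, 2, 6, 8, 9, 10, 11}. Each listed edge has one endpoint in each part, so the graph is bipartite.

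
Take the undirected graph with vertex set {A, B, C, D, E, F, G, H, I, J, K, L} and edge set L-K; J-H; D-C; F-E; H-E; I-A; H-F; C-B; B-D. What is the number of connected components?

5

Component: {G}
Component: {A, I}
Component: {K, L}
Component: {B, C, D}
Component: {E, F, H, J}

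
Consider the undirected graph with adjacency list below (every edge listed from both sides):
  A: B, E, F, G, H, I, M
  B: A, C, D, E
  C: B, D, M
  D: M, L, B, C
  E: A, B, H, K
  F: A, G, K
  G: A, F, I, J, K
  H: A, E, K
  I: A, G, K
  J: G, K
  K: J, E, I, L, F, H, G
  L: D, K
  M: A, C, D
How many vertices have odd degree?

Degrees: A:7, B:4, C:3, D:4, E:4, F:3, G:5, H:3, I:3, J:2, K:7, L:2, M:3
Odd-degree vertices: A, C, F, G, H, I, K, M.

8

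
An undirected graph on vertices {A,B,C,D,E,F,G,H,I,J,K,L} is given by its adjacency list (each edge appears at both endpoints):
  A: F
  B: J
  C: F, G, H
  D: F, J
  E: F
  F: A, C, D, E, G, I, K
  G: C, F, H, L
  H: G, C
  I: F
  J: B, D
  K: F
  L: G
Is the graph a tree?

|V| = 12, |E| = 13.
A tree on 12 vertices has exactly 11 edges; this graph has 13, so it contains a cycle and is not a tree.

No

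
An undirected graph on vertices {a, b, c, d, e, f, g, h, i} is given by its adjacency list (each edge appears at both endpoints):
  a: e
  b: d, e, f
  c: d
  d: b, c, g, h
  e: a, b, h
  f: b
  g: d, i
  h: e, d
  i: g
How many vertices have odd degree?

Degrees: a:1, b:3, c:1, d:4, e:3, f:1, g:2, h:2, i:1
Odd-degree vertices: a, b, c, e, f, i.

6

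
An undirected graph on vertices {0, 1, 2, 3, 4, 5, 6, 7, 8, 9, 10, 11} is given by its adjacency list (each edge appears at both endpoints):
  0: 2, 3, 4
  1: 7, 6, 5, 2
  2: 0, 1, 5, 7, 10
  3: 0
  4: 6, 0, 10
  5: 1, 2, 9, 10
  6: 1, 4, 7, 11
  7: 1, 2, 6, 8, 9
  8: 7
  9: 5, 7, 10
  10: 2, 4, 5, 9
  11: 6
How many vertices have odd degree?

8

Degrees: 0:3, 1:4, 2:5, 3:1, 4:3, 5:4, 6:4, 7:5, 8:1, 9:3, 10:4, 11:1
Odd-degree vertices: 0, 2, 3, 4, 7, 8, 9, 11.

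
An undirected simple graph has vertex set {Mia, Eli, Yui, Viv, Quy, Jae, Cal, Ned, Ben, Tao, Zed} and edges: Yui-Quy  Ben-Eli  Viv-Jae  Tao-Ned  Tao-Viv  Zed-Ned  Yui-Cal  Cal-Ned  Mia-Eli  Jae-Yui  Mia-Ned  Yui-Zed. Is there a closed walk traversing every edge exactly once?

No

Degrees: Mia:2, Eli:2, Yui:4, Viv:2, Quy:1, Jae:2, Cal:2, Ned:4, Ben:1, Tao:2, Zed:2
Quy, Ben have odd degree; an Eulerian circuit needs every degree to be even, so none exists.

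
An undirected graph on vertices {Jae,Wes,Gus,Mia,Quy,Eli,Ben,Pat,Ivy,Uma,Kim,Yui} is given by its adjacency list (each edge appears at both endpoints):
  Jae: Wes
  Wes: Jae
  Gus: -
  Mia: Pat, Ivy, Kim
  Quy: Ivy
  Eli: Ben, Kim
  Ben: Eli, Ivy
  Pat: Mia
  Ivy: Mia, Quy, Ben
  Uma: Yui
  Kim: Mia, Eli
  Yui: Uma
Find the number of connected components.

4

Component: {Gus}
Component: {Jae, Wes}
Component: {Uma, Yui}
Component: {Mia, Quy, Eli, Ben, Pat, Ivy, Kim}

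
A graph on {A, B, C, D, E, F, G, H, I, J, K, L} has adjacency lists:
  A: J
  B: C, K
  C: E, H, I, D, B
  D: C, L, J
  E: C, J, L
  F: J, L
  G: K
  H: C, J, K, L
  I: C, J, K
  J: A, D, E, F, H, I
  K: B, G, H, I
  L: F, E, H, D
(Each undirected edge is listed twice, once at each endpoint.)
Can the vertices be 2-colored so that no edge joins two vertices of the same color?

Yes

Partition the vertices as {C, J, K, L} vs {A, B, D, E, F, G, H, I}. Each listed edge has one endpoint in each part, so the graph is bipartite.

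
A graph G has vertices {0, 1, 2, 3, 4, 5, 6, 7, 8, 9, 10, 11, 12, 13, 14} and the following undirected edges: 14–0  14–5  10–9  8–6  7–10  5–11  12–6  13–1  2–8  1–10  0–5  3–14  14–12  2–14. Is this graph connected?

Component: {4}
Component: {1, 7, 9, 10, 13}
Component: {0, 2, 3, 5, 6, 8, 11, 12, 14}
No edge joins these 3 groups, so the graph is disconnected.

No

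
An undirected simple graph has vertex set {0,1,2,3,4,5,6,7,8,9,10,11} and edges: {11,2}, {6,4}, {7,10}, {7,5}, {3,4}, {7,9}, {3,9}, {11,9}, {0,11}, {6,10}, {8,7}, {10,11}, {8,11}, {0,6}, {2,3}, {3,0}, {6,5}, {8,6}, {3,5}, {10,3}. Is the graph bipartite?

Color {1, 3, 6, 7, 11} black and {0, 2, 4, 5, 8, 9, 10} white. No edge joins two same-colored vertices, so the graph is bipartite.

Yes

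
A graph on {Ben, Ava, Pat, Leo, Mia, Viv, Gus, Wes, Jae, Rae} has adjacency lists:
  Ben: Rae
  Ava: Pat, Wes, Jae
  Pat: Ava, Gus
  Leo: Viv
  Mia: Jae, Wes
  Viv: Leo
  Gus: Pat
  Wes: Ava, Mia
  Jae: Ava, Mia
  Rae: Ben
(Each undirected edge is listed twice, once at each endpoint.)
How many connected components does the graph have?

Component: {Ben, Rae}
Component: {Leo, Viv}
Component: {Ava, Pat, Mia, Gus, Wes, Jae}

3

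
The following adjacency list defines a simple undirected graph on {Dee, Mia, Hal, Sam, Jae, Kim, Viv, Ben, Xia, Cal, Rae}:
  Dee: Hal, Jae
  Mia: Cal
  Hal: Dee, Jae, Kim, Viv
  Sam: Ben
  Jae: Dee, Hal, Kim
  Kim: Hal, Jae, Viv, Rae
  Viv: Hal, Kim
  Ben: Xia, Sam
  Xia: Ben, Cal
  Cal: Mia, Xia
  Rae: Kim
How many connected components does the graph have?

Component: {Mia, Sam, Ben, Xia, Cal}
Component: {Dee, Hal, Jae, Kim, Viv, Rae}

2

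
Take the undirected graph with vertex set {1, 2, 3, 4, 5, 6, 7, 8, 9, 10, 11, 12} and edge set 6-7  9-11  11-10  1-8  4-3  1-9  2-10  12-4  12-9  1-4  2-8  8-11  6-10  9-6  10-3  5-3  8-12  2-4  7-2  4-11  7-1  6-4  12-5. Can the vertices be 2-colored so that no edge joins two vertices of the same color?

Yes

A valid 2-coloring puts {4, 5, 7, 8, 9, 10} on one side and {1, 2, 3, 6, 11, 12} on the other; every edge crosses between the two sides.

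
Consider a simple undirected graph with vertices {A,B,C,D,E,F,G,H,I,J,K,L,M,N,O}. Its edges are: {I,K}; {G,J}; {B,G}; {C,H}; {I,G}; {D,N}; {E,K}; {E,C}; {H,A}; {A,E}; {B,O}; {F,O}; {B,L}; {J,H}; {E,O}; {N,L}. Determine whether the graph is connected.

No

Component: {M}
Component: {A, B, C, D, E, F, G, H, I, J, K, L, N, O}
There are 2 separate components, so the graph is not connected.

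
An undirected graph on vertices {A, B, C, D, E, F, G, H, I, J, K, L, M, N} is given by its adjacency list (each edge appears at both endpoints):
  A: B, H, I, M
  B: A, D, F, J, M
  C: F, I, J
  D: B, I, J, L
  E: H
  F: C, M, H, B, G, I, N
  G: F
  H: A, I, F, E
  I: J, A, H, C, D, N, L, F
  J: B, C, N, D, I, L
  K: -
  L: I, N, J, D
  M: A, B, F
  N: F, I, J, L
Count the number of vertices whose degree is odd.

Degrees: A:4, B:5, C:3, D:4, E:1, F:7, G:1, H:4, I:8, J:6, K:0, L:4, M:3, N:4
Odd-degree vertices: B, C, E, F, G, M.

6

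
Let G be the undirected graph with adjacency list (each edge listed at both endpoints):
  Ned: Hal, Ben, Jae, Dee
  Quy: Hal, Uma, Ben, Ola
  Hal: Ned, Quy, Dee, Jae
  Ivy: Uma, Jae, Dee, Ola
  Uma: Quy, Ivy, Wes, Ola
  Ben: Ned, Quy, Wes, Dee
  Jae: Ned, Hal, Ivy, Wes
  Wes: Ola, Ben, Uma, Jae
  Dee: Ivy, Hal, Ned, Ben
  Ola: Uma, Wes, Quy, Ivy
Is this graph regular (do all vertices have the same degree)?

Yes

Degrees: Ned:4, Quy:4, Hal:4, Ivy:4, Uma:4, Ben:4, Jae:4, Wes:4, Dee:4, Ola:4
Every vertex has degree 4, so the graph is 4-regular.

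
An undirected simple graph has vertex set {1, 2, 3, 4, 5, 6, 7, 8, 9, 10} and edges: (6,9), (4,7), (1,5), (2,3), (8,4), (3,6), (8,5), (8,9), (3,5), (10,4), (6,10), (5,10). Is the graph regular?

No

Degrees: 1:1, 2:1, 3:3, 4:3, 5:4, 6:3, 7:1, 8:3, 9:2, 10:3
Degrees are not all equal (e.g. deg(1)=1 but deg(5)=4); not regular.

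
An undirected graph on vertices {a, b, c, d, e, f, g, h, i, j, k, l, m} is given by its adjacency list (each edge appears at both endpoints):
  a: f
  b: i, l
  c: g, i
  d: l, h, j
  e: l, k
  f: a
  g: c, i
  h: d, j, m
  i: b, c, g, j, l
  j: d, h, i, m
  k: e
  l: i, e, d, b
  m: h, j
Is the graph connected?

Component: {a, f}
Component: {b, c, d, e, g, h, i, j, k, l, m}
No edge joins these 2 groups, so the graph is disconnected.

No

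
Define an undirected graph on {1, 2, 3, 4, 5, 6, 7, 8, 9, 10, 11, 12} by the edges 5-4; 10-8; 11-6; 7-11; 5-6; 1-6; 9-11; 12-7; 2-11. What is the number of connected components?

Component: {3}
Component: {8, 10}
Component: {1, 2, 4, 5, 6, 7, 9, 11, 12}

3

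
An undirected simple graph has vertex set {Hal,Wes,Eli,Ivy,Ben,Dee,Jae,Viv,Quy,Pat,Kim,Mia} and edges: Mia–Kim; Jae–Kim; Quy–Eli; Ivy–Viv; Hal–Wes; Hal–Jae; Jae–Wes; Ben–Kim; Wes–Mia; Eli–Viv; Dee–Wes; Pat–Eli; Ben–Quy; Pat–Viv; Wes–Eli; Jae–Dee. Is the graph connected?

Yes

Starting from Hal and exploring outward reaches every vertex (Hal, Wes, Jae, Eli, Mia, Dee, Kim, Viv, Quy, Pat, Ben, Ivy); the graph is connected.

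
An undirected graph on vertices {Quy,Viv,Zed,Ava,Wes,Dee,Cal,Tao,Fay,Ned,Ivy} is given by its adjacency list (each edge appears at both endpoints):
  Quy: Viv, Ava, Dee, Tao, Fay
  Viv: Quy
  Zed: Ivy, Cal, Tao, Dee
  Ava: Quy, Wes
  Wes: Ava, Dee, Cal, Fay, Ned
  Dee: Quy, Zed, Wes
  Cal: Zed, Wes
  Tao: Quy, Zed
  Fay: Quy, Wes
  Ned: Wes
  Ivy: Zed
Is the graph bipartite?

A valid 2-coloring puts {Viv, Ava, Dee, Cal, Tao, Fay, Ned, Ivy} on one side and {Quy, Zed, Wes} on the other; every edge crosses between the two sides.

Yes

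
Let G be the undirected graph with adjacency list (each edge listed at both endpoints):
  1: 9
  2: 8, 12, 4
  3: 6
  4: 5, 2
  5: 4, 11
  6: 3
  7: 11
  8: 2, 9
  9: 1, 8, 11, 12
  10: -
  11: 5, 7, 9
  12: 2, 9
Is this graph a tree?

No

|V| = 12, |E| = 11.
It is not connected, so it is not a tree.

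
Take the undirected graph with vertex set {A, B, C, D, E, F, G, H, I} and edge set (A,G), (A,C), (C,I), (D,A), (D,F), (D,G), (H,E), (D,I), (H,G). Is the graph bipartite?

No

The cycle A-G-D-A has length 3, which is odd, so the graph is not bipartite.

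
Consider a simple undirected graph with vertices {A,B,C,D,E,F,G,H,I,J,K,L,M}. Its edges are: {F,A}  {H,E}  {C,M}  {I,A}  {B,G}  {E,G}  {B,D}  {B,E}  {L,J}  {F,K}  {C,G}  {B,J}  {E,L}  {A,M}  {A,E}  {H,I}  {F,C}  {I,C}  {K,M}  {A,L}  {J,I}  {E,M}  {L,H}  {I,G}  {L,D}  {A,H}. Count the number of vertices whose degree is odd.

Degrees: A:6, B:4, C:4, D:2, E:6, F:3, G:4, H:4, I:5, J:3, K:2, L:5, M:4
Odd-degree vertices: F, I, J, L.

4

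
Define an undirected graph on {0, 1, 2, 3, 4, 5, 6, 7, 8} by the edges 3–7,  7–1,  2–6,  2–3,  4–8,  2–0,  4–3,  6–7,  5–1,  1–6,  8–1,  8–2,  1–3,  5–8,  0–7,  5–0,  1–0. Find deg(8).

Neighbors of 8: 1, 2, 4, 5.

4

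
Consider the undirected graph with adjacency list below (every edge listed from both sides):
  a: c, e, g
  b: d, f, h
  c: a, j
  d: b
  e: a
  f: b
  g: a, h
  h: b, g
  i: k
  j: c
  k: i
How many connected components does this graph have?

Component: {i, k}
Component: {a, b, c, d, e, f, g, h, j}

2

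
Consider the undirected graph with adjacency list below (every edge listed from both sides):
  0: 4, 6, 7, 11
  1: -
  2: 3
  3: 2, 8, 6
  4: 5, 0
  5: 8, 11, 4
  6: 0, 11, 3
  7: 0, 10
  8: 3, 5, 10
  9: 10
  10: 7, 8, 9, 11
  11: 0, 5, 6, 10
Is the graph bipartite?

No

The cycle 0-6-11-0 has length 3, which is odd, so the graph is not bipartite.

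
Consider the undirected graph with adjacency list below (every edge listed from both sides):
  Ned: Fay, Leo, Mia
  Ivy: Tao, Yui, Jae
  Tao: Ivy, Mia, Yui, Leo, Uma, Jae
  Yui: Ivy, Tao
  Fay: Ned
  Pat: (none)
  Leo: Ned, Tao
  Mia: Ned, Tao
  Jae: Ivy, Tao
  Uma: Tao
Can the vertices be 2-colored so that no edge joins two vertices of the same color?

No

The cycle Jae-Ivy-Tao-Jae has length 3, which is odd, so the graph is not bipartite.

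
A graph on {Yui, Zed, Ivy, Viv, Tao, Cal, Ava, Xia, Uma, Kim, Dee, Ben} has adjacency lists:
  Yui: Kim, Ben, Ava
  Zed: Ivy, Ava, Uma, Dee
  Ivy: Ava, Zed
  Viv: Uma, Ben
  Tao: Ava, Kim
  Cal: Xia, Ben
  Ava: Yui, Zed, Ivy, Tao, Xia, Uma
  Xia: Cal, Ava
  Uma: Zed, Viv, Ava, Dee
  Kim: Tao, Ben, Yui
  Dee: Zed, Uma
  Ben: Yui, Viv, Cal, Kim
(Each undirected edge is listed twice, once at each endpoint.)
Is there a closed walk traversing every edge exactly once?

Degrees: Yui:3, Zed:4, Ivy:2, Viv:2, Tao:2, Cal:2, Ava:6, Xia:2, Uma:4, Kim:3, Dee:2, Ben:4
Vertices with odd degree: Yui, Kim. An Eulerian circuit requires all degrees even.

No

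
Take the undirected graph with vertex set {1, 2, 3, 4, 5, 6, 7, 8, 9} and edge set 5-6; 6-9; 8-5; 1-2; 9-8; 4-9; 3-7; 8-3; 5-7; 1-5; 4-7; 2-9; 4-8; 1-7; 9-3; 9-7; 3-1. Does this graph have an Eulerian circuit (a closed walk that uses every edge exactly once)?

Degrees: 1:4, 2:2, 3:4, 4:3, 5:4, 6:2, 7:5, 8:4, 9:6
4, 7 have odd degree; an Eulerian circuit needs every degree to be even, so none exists.

No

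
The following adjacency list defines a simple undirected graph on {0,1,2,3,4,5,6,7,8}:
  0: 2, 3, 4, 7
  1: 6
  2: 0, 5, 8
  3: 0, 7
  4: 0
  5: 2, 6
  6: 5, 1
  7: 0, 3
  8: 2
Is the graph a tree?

|V| = 9, |E| = 9.
A tree on 9 vertices has exactly 8 edges; this graph has 9, so it contains a cycle and is not a tree.

No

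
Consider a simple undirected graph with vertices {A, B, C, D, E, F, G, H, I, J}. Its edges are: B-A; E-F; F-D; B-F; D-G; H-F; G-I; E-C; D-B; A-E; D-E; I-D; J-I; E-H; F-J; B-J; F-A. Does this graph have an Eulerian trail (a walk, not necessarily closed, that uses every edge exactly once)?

No

Degrees: A:3, B:4, C:1, D:5, E:5, F:6, G:2, H:2, I:3, J:3
Odd-degree vertices: A, C, D, E, I, J (6 total).
An Eulerian trail requires 0 or 2 odd-degree vertices; here there are 6.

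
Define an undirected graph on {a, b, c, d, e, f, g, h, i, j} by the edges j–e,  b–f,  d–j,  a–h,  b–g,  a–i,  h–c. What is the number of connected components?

3

Component: {b, f, g}
Component: {d, e, j}
Component: {a, c, h, i}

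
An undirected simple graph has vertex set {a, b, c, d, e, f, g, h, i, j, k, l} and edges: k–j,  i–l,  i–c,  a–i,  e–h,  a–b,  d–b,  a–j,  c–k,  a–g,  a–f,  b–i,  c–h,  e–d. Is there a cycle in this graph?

The graph has 12 vertices, 14 edges, and 1 connected component.
Since 14 > 12 - 1, a cycle must exist; for instance a-b-i-c-k-j-a.

Yes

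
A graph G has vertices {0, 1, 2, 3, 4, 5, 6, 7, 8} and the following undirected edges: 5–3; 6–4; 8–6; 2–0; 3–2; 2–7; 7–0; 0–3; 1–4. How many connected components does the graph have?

2

Component: {1, 4, 6, 8}
Component: {0, 2, 3, 5, 7}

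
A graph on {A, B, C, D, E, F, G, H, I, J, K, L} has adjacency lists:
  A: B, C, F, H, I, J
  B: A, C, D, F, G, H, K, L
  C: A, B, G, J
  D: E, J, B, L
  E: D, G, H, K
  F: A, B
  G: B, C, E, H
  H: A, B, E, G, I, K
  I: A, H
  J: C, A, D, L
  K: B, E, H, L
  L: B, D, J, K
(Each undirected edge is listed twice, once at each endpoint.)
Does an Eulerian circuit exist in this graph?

Degrees: A:6, B:8, C:4, D:4, E:4, F:2, G:4, H:6, I:2, J:4, K:4, L:4
All degrees are even and the non-isolated vertices are connected — an Eulerian circuit exists.

Yes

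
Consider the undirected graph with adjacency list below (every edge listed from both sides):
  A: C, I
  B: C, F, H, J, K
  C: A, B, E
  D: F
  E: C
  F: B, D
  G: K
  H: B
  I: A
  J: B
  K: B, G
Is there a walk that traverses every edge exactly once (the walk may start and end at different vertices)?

No

Degrees: A:2, B:5, C:3, D:1, E:1, F:2, G:1, H:1, I:1, J:1, K:2
Odd-degree vertices: B, C, D, E, G, H, I, J (8 total).
An Eulerian trail requires 0 or 2 odd-degree vertices; here there are 8.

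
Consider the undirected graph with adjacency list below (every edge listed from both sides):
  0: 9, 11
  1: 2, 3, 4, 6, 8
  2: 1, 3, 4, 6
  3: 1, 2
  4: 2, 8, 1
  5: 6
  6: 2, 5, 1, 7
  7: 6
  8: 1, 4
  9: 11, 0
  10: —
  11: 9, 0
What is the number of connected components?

Component: {10}
Component: {0, 9, 11}
Component: {1, 2, 3, 4, 5, 6, 7, 8}

3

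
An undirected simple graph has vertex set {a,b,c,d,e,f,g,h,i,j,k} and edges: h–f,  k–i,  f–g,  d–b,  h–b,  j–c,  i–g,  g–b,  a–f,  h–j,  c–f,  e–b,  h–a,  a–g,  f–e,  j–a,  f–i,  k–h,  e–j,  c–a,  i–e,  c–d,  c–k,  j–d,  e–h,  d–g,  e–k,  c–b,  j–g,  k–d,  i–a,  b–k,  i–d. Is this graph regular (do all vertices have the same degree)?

Yes

Degrees: a:6, b:6, c:6, d:6, e:6, f:6, g:6, h:6, i:6, j:6, k:6
Every vertex has degree 6, so the graph is 6-regular.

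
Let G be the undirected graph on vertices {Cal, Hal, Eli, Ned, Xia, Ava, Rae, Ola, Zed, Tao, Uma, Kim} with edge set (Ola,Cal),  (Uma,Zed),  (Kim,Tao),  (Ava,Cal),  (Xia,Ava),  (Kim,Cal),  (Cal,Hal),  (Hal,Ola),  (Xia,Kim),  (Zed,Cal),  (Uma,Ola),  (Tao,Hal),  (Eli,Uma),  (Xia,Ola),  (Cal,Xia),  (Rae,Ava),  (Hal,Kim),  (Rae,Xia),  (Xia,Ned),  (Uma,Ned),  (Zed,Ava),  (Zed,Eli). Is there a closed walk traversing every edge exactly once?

Degrees: Cal:6, Hal:4, Eli:2, Ned:2, Xia:6, Ava:4, Rae:2, Ola:4, Zed:4, Tao:2, Uma:4, Kim:4
All degrees are even and the non-isolated vertices are connected — an Eulerian circuit exists.

Yes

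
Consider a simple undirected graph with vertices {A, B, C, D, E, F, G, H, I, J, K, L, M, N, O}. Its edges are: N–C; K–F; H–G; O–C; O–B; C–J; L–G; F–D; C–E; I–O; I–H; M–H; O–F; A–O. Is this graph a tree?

The graph has 15 vertices and 14 edges.
It is connected with exactly 14 edges, hence acyclic — it is a tree.

Yes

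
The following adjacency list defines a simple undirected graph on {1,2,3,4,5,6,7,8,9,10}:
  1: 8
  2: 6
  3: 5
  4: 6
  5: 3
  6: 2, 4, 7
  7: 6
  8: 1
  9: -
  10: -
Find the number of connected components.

5

Component: {9}
Component: {10}
Component: {1, 8}
Component: {3, 5}
Component: {2, 4, 6, 7}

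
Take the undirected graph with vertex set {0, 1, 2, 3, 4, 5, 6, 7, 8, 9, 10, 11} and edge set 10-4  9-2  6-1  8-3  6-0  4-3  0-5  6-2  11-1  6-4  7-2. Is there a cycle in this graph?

|V| = 12, |E| = 11, number of components = 1.
A forest on 12 vertices with 1 component has exactly 11 edges, which matches — so no cycle.

No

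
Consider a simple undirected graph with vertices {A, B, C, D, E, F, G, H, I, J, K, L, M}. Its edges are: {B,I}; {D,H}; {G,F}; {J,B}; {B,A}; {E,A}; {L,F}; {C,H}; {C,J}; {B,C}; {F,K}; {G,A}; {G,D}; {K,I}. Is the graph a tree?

No

|V| = 13, |E| = 14.
It is not connected, so it is not a tree.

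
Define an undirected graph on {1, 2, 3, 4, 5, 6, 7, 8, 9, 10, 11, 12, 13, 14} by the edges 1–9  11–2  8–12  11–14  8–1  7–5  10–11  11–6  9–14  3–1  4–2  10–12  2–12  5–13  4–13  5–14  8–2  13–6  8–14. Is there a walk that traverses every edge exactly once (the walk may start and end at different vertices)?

No

Degrees: 1:3, 2:4, 3:1, 4:2, 5:3, 6:2, 7:1, 8:4, 9:2, 10:2, 11:4, 12:3, 13:3, 14:4
Odd-degree vertices: 1, 3, 5, 7, 12, 13 (6 total).
With 6 odd-degree vertices (more than two), no single trail can use every edge.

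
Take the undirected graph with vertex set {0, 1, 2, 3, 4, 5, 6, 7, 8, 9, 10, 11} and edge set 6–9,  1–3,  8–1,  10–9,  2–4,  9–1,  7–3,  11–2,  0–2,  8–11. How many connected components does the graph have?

Component: {5}
Component: {0, 1, 2, 3, 4, 6, 7, 8, 9, 10, 11}

2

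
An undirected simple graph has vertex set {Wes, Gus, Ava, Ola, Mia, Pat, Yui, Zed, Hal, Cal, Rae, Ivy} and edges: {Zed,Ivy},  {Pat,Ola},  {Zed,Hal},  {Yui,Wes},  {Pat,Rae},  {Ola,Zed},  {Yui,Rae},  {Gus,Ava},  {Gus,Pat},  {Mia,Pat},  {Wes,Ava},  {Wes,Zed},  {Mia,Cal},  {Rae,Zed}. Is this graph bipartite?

Yes

A valid 2-coloring puts {Ava, Pat, Yui, Zed, Cal} on one side and {Wes, Gus, Ola, Mia, Hal, Rae, Ivy} on the other; every edge crosses between the two sides.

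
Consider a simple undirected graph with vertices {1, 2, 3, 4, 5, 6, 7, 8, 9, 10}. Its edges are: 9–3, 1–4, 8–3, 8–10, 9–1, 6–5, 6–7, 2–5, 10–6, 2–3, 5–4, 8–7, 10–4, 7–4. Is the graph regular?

Degrees: 1:2, 2:2, 3:3, 4:4, 5:3, 6:3, 7:3, 8:3, 9:2, 10:3
Degrees are not all equal (e.g. deg(1)=2 but deg(4)=4); not regular.

No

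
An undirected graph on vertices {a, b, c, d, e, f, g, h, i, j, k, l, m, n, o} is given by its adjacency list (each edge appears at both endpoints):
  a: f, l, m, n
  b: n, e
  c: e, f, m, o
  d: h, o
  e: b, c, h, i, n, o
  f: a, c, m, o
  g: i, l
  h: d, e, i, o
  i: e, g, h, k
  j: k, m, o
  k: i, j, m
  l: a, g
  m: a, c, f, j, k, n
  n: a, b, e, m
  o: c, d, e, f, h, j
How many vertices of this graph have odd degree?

Degrees: a:4, b:2, c:4, d:2, e:6, f:4, g:2, h:4, i:4, j:3, k:3, l:2, m:6, n:4, o:6
Odd-degree vertices: j, k.

2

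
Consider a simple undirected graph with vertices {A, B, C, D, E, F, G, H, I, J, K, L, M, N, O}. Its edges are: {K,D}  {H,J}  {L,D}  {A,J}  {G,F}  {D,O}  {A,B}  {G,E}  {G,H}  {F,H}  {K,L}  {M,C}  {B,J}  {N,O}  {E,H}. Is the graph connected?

No

Component: {I}
Component: {C, M}
Component: {D, K, L, N, O}
Component: {A, B, E, F, G, H, J}
No edge joins these 4 groups, so the graph is disconnected.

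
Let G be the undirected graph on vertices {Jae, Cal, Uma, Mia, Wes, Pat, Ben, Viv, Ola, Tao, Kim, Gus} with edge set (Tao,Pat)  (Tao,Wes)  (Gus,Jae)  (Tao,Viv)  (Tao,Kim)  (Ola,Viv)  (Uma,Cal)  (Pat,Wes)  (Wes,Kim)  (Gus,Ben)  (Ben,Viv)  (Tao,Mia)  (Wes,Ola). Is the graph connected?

No

Component: {Cal, Uma}
Component: {Jae, Mia, Wes, Pat, Ben, Viv, Ola, Tao, Kim, Gus}
There are 2 separate components, so the graph is not connected.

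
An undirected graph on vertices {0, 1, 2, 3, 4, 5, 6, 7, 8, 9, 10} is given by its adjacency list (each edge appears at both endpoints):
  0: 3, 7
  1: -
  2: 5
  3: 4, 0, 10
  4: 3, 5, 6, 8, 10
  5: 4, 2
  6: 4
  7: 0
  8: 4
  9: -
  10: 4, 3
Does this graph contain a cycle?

The graph has 11 vertices, 9 edges, and 3 connected components.
Since 9 > 11 - 3, a cycle must exist; for instance 3-4-10-3.

Yes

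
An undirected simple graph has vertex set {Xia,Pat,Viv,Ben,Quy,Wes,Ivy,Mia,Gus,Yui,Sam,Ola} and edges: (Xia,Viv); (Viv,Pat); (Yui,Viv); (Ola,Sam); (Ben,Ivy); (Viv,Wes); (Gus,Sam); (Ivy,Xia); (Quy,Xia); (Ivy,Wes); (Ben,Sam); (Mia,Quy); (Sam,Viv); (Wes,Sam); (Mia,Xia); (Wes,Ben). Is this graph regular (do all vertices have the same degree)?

No

Degrees: Xia:4, Pat:1, Viv:5, Ben:3, Quy:2, Wes:4, Ivy:3, Mia:2, Gus:1, Yui:1, Sam:5, Ola:1
Degrees are not all equal (e.g. deg(Pat)=1 but deg(Viv)=5); not regular.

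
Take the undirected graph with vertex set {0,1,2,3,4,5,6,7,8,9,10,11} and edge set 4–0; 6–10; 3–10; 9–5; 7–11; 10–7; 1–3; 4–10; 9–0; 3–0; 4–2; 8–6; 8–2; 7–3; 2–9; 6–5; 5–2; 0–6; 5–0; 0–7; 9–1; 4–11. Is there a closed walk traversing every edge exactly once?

Yes

Degrees: 0:6, 1:2, 2:4, 3:4, 4:4, 5:4, 6:4, 7:4, 8:2, 9:4, 10:4, 11:2
Every vertex has even degree and the edges form a single connected piece, so an Eulerian circuit exists.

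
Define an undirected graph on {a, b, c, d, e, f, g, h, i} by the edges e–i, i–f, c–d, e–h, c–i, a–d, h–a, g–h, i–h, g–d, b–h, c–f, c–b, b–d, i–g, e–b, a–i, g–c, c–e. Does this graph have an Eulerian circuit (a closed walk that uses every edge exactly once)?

No

Degrees: a:3, b:4, c:6, d:4, e:4, f:2, g:4, h:5, i:6
Vertices with odd degree: a, h. An Eulerian circuit requires all degrees even.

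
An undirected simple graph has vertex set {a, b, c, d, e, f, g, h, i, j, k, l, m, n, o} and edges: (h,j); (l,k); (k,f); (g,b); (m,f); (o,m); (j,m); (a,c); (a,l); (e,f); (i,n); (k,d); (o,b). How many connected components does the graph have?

Component: {i, n}
Component: {a, b, c, d, e, f, g, h, j, k, l, m, o}

2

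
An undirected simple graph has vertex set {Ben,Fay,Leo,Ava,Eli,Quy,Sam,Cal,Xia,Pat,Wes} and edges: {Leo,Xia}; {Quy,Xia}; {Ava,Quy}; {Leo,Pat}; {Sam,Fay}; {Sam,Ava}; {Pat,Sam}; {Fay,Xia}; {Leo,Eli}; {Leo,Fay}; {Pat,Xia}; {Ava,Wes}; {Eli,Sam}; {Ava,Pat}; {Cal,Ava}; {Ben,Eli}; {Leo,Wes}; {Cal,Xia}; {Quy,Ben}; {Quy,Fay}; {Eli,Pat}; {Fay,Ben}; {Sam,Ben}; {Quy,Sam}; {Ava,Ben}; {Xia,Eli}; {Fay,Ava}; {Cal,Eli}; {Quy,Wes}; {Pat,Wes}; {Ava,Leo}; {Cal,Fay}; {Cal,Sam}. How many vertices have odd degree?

4

Degrees: Ben:5, Fay:7, Leo:6, Ava:8, Eli:6, Quy:6, Sam:7, Cal:5, Xia:6, Pat:6, Wes:4
Odd-degree vertices: Ben, Fay, Sam, Cal.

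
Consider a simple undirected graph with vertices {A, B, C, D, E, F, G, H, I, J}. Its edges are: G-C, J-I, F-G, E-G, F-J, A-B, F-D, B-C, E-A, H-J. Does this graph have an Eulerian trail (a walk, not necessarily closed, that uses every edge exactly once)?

No

Degrees: A:2, B:2, C:2, D:1, E:2, F:3, G:3, H:1, I:1, J:3
Odd-degree vertices: D, F, G, H, I, J (6 total).
An Eulerian trail requires 0 or 2 odd-degree vertices; here there are 6.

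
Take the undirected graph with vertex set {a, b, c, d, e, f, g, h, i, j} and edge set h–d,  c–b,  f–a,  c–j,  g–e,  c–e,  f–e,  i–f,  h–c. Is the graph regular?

Degrees: a:1, b:1, c:4, d:1, e:3, f:3, g:1, h:2, i:1, j:1
Vertex a has degree 1 while c has degree 4, so the graph is not regular.

No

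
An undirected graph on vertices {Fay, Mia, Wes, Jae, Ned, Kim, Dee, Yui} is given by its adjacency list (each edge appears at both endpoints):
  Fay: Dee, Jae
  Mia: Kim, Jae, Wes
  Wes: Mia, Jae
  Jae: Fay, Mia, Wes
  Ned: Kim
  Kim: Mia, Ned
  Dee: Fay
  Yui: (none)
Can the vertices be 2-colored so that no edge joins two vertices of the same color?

Mia-Wes-Jae-Mia is an odd cycle (length 3), and a bipartite graph can contain only even cycles.

No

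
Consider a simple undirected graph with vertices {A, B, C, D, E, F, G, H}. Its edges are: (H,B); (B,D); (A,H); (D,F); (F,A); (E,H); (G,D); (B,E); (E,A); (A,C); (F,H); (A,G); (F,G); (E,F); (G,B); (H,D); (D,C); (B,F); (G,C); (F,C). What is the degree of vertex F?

Neighbors of F: A, B, C, D, E, G, H.

7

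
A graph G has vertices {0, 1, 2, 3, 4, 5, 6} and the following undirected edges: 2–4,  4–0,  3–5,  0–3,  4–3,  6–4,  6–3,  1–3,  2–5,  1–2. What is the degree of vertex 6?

2

Neighbors of 6: 3, 4.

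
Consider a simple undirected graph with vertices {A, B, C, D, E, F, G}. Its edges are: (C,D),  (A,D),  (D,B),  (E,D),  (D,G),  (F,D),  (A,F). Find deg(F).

2

Neighbors of F: A, D.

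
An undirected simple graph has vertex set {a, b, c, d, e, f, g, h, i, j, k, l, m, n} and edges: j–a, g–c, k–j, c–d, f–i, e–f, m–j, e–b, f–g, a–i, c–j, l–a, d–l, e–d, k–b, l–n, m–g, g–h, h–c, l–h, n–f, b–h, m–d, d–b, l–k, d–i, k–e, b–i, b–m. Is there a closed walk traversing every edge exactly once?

No

Degrees: a:3, b:6, c:4, d:6, e:4, f:4, g:4, h:4, i:4, j:4, k:4, l:5, m:4, n:2
Vertices with odd degree: a, l. An Eulerian circuit requires all degrees even.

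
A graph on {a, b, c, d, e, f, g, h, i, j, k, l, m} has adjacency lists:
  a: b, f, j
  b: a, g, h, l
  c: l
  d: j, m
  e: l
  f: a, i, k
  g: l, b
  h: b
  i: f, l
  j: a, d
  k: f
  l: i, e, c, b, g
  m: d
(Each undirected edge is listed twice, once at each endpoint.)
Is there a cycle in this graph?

Yes

|V| = 13, |E| = 14, number of components = 1.
One cycle is a-b-l-i-f-a.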